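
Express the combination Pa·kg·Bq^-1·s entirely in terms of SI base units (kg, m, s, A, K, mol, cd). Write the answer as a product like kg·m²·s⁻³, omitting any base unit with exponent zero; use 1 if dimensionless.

Pa = N/m² (pressure = force per area),
    = kg·m⁻¹·s⁻².
Bq = 1/s = s⁻¹ (activity is decays per second).
So Bq⁻¹ = s.
Combining: Pa·kg·Bq⁻¹·s = (kg·m⁻¹·s⁻²) · kg · s · s = kg²·m⁻¹.

kg²·m⁻¹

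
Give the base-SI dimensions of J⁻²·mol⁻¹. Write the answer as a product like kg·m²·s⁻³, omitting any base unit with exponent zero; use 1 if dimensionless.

kg⁻²·m⁻⁴·s⁴·mol⁻¹

J = N·m (work = force × distance),
    = kg·m²·s⁻².
So J⁻² = kg⁻²·m⁻⁴·s⁴.
Combining: J⁻²·mol⁻¹ = (kg⁻²·m⁻⁴·s⁴) · mol⁻¹ = kg⁻²·m⁻⁴·s⁴·mol⁻¹.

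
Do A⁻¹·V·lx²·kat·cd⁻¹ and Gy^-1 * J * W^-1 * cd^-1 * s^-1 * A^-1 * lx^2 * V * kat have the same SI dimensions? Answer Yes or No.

No

Left side:
  V = kg·m²·s⁻³·A⁻¹.
  lx = m⁻²·cd.
  So lx² = m⁻⁴·cd².
  kat = s⁻¹·mol.
  Combining: A⁻¹·V·lx²·kat·cd⁻¹ = A⁻¹ · (kg·m²·s⁻³·A⁻¹) · (m⁻⁴·cd²) · (s⁻¹·mol) · cd⁻¹ = kg·m⁻²·s⁻⁴·A⁻²·mol·cd.
Right side:
  Gy = J/kg (absorbed dose = energy per mass),
      = m²·s⁻².
  So Gy⁻¹ = m⁻²·s².
  J = N·m (work = force × distance),
      = kg·m²·s⁻².
  W = J/s (power = energy per time),
      = kg·m²·s⁻³.
  So W⁻¹ = kg⁻¹·m⁻²·s³.
  lx = lm/m² (illuminance = luminous flux per area),
      = m⁻²·cd.
  So lx² = m⁻⁴·cd².
  V = W/A (potential = power per current),
      = kg·m²·s⁻³·A⁻¹.
  kat = mol/s = s⁻¹·mol (catalytic activity).
  Combining: Gy⁻¹·J·W⁻¹·cd⁻¹·s⁻¹·A⁻¹·lx²·V·kat = (m⁻²·s²) · (kg·m²·s⁻²) · (kg⁻¹·m⁻²·s³) · cd⁻¹ · s⁻¹ · A⁻¹ · (m⁻⁴·cd²) · (kg·m²·s⁻³·A⁻¹) · (s⁻¹·mol) = kg·m⁻⁴·s⁻²·A⁻²·mol·cd.
Left is kg·m⁻²·s⁻⁴·A⁻²·mol·cd; right is kg·m⁻⁴·s⁻²·A⁻²·mol·cd — different.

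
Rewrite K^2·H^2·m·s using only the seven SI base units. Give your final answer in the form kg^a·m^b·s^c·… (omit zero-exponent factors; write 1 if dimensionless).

kg²·m⁵·s⁻³·A⁻⁴·K²

H = kg·m²·s⁻²·A⁻².
So H² = kg²·m⁴·s⁻⁴·A⁻⁴.
Combining: K²·H²·m·s = K² · (kg²·m⁴·s⁻⁴·A⁻⁴) · m · s = kg²·m⁵·s⁻³·A⁻⁴·K².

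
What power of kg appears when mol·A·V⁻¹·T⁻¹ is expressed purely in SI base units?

V = W/A (potential = power per current),
    = kg·m²·s⁻³·A⁻¹.
So V⁻¹ = kg⁻¹·m⁻²·s³·A.
T = Wb/m² (flux density = flux per area),
    = kg·s⁻²·A⁻¹.
So T⁻¹ = kg⁻¹·s²·A.
Combining: mol·A·V⁻¹·T⁻¹ = mol · A · (kg⁻¹·m⁻²·s³·A) · (kg⁻¹·s²·A) = kg⁻²·m⁻²·s⁵·A³·mol.
The exponent of kg is -2.

-2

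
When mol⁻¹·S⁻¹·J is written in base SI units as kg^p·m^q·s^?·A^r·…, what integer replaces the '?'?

-5

S = 1/Ω (conductance is reciprocal resistance),
    = kg⁻¹·m⁻²·s³·A².
So S⁻¹ = kg·m²·s⁻³·A⁻².
J = N·m (work = force × distance),
    = kg·m²·s⁻².
Combining: mol⁻¹·S⁻¹·J = mol⁻¹ · (kg·m²·s⁻³·A⁻²) · (kg·m²·s⁻²) = kg²·m⁴·s⁻⁵·A⁻²·mol⁻¹.
The exponent of s is -5.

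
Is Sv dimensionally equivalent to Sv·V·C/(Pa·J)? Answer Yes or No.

No

Left side:
  Sv = m²·s⁻².
Right side:
  Pa = kg·m⁻¹·s⁻².
  So Pa⁻¹ = kg⁻¹·m·s².
  Sv = m²·s⁻².
  J = kg·m²·s⁻².
  So J⁻¹ = kg⁻¹·m⁻²·s².
  V = kg·m²·s⁻³·A⁻¹.
  C = s·A.
  Combining: Pa⁻¹·Sv·J⁻¹·V·C = (kg⁻¹·m·s²) · (m²·s⁻²) · (kg⁻¹·m⁻²·s²) · (kg·m²·s⁻³·A⁻¹) · (s·A) = kg⁻¹·m³.
Left is m²·s⁻²; right is kg⁻¹·m³ — different.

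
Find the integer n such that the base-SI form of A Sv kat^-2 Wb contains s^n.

Sv = m²·s⁻².
kat = s⁻¹·mol.
So kat⁻² = s²·mol⁻².
Wb = kg·m²·s⁻²·A⁻¹.
Combining: A·Sv·kat⁻²·Wb = A · (m²·s⁻²) · (s²·mol⁻²) · (kg·m²·s⁻²·A⁻¹) = kg·m⁴·s⁻²·mol⁻².
The exponent of s is -2.

-2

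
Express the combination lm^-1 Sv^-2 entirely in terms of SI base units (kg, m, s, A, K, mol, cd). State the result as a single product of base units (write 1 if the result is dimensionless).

lm = cd·sr = cd (luminous flux; sr is dimensionless).
So lm⁻¹ = cd⁻¹.
Sv = J/kg (equivalent dose = energy per mass),
    = m²·s⁻².
So Sv⁻² = m⁻⁴·s⁴.
Combining: lm⁻¹·Sv⁻² = cd⁻¹ · (m⁻⁴·s⁴) = m⁻⁴·s⁴·cd⁻¹.

m⁻⁴·s⁴·cd⁻¹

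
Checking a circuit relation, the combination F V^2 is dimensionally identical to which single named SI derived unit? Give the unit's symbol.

J

F = C/V (capacitance = charge per voltage),
    = A·s/(kg·m²·s⁻³·A⁻¹) (substituting C and V),
    = kg⁻¹·m⁻²·s⁴·A².
V = W/A (potential = power per current),
    = kg·m²·s⁻³·A⁻¹.
So V² = kg²·m⁴·s⁻⁶·A⁻².
Combining: F·V² = (kg⁻¹·m⁻²·s⁴·A²) · (kg²·m⁴·s⁻⁶·A⁻²) = kg·m²·s⁻².
kg·m²·s⁻² is the base-SI form of the joule.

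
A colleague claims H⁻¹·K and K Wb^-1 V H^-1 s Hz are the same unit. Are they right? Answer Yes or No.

No

Left side:
  H = Wb/A (inductance = flux per current),
      = kg·m²·s⁻²·A⁻².
  So H⁻¹ = kg⁻¹·m⁻²·s²·A².
  Combining: H⁻¹·K = (kg⁻¹·m⁻²·s²·A²) · K = kg⁻¹·m⁻²·s²·A²·K.
Right side:
  Wb = V·s (flux: a volt is a weber per second),
      = kg·m²·s⁻²·A⁻¹.
  So Wb⁻¹ = kg⁻¹·m⁻²·s²·A.
  V = W/A (potential = power per current),
      = kg·m²·s⁻³·A⁻¹.
  H = Wb/A (inductance = flux per current),
      = kg·m²·s⁻²·A⁻².
  So H⁻¹ = kg⁻¹·m⁻²·s²·A².
  Hz = 1/s = s⁻¹ (frequency is cycles per second).
  Combining: K·Wb⁻¹·V·H⁻¹·s·Hz = K · (kg⁻¹·m⁻²·s²·A) · (kg·m²·s⁻³·A⁻¹) · (kg⁻¹·m⁻²·s²·A²) · s · s⁻¹ = kg⁻¹·m⁻²·s·A²·K.
Left is kg⁻¹·m⁻²·s²·A²·K; right is kg⁻¹·m⁻²·s·A²·K — different.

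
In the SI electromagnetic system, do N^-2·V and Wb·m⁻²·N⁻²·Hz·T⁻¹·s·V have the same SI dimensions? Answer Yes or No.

Left side:
  N = kg·m/s² = kg·m·s⁻² (force = mass × acceleration).
  So N⁻² = kg⁻²·m⁻²·s⁴.
  V = W/A (potential = power per current),
      = kg·m²·s⁻³·A⁻¹.
  Combining: N⁻²·V = (kg⁻²·m⁻²·s⁴) · (kg·m²·s⁻³·A⁻¹) = kg⁻¹·s·A⁻¹.
Right side:
  Wb = kg·m²·s⁻²·A⁻¹.
  N = kg·m·s⁻².
  So N⁻² = kg⁻²·m⁻²·s⁴.
  Hz = s⁻¹.
  T = kg·s⁻²·A⁻¹.
  So T⁻¹ = kg⁻¹·s²·A.
  V = kg·m²·s⁻³·A⁻¹.
  Combining: Wb·m⁻²·N⁻²·Hz·T⁻¹·s·V = (kg·m²·s⁻²·A⁻¹) · m⁻² · (kg⁻²·m⁻²·s⁴) · s⁻¹ · (kg⁻¹·s²·A) · s · (kg·m²·s⁻³·A⁻¹) = kg⁻¹·s·A⁻¹.
Both reduce to kg⁻¹·s·A⁻¹.

Yes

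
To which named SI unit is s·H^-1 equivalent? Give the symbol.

S

H = Wb/A (inductance = flux per current),
    = kg·m²·s⁻²·A⁻².
So H⁻¹ = kg⁻¹·m⁻²·s²·A².
Combining: s·H⁻¹ = s · (kg⁻¹·m⁻²·s²·A²) = kg⁻¹·m⁻²·s³·A².
kg⁻¹·m⁻²·s³·A² is the base-SI form of the siemens.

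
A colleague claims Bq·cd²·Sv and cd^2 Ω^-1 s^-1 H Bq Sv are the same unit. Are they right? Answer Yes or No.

Yes

Left side:
  Bq = 1/s = s⁻¹ (activity is decays per second).
  Sv = J/kg (equivalent dose = energy per mass),
      = m²·s⁻².
  Combining: Bq·cd²·Sv = s⁻¹ · cd² · (m²·s⁻²) = m²·s⁻³·cd².
Right side:
  Ω = V/A (resistance = voltage per current),
      = kg·m²·s⁻³·A⁻².
  So Ω⁻¹ = kg⁻¹·m⁻²·s³·A².
  H = Wb/A (inductance = flux per current),
      = kg·m²·s⁻²·A⁻².
  Bq = 1/s = s⁻¹ (activity is decays per second).
  Sv = J/kg (equivalent dose = energy per mass),
      = m²·s⁻².
  Combining: cd²·Ω⁻¹·s⁻¹·H·Bq·Sv = cd² · (kg⁻¹·m⁻²·s³·A²) · s⁻¹ · (kg·m²·s⁻²·A⁻²) · s⁻¹ · (m²·s⁻²) = m²·s⁻³·cd².
Both reduce to m²·s⁻³·cd².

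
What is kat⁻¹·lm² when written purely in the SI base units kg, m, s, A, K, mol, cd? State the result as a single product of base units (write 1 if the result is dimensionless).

kat = s⁻¹·mol.
So kat⁻¹ = s·mol⁻¹.
lm = cd.
So lm² = cd².
Combining: kat⁻¹·lm² = (s·mol⁻¹) · cd² = s·mol⁻¹·cd².

s·mol⁻¹·cd²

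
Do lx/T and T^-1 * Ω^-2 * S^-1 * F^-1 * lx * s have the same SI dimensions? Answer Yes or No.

Yes

Left side:
  T = Wb/m² (flux density = flux per area),
      = kg·s⁻²·A⁻¹.
  So T⁻¹ = kg⁻¹·s²·A.
  lx = lm/m² (illuminance = luminous flux per area),
      = m⁻²·cd.
  Combining: T⁻¹·lx = (kg⁻¹·s²·A) · (m⁻²·cd) = kg⁻¹·m⁻²·s²·A·cd.
Right side:
  T = kg·s⁻²·A⁻¹.
  So T⁻¹ = kg⁻¹·s²·A.
  Ω = kg·m²·s⁻³·A⁻².
  So Ω⁻² = kg⁻²·m⁻⁴·s⁶·A⁴.
  S = kg⁻¹·m⁻²·s³·A².
  So S⁻¹ = kg·m²·s⁻³·A⁻².
  F = kg⁻¹·m⁻²·s⁴·A².
  So F⁻¹ = kg·m²·s⁻⁴·A⁻².
  lx = m⁻²·cd.
  Combining: T⁻¹·Ω⁻²·S⁻¹·F⁻¹·lx·s = (kg⁻¹·s²·A) · (kg⁻²·m⁻⁴·s⁶·A⁴) · (kg·m²·s⁻³·A⁻²) · (kg·m²·s⁻⁴·A⁻²) · (m⁻²·cd) · s = kg⁻¹·m⁻²·s²·A·cd.
Both reduce to kg⁻¹·m⁻²·s²·A·cd.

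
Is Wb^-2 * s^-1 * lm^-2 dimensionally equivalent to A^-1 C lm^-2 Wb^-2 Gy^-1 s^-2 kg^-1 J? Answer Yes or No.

Left side:
  Wb = V·s (flux: a volt is a weber per second),
      = kg·m²·s⁻²·A⁻¹.
  So Wb⁻² = kg⁻²·m⁻⁴·s⁴·A².
  lm = cd·sr = cd (luminous flux; sr is dimensionless).
  So lm⁻² = cd⁻².
  Combining: Wb⁻²·s⁻¹·lm⁻² = (kg⁻²·m⁻⁴·s⁴·A²) · s⁻¹ · cd⁻² = kg⁻²·m⁻⁴·s³·A²·cd⁻².
Right side:
  C = s·A.
  lm = cd.
  So lm⁻² = cd⁻².
  Wb = kg·m²·s⁻²·A⁻¹.
  So Wb⁻² = kg⁻²·m⁻⁴·s⁴·A².
  Gy = m²·s⁻².
  So Gy⁻¹ = m⁻²·s².
  J = kg·m²·s⁻².
  Combining: A⁻¹·C·lm⁻²·Wb⁻²·Gy⁻¹·s⁻²·kg⁻¹·J = A⁻¹ · (s·A) · cd⁻² · (kg⁻²·m⁻⁴·s⁴·A²) · (m⁻²·s²) · s⁻² · kg⁻¹ · (kg·m²·s⁻²) = kg⁻²·m⁻⁴·s³·A²·cd⁻².
Both reduce to kg⁻²·m⁻⁴·s³·A²·cd⁻².

Yes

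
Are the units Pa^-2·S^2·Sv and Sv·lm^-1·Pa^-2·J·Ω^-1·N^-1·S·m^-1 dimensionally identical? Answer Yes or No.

Left side:
  Pa = kg·m⁻¹·s⁻².
  So Pa⁻² = kg⁻²·m²·s⁴.
  S = kg⁻¹·m⁻²·s³·A².
  So S² = kg⁻²·m⁻⁴·s⁶·A⁴.
  Sv = m²·s⁻².
  Combining: Pa⁻²·S²·Sv = (kg⁻²·m²·s⁴) · (kg⁻²·m⁻⁴·s⁶·A⁴) · (m²·s⁻²) = kg⁻⁴·s⁸·A⁴.
Right side:
  Sv = J/kg (equivalent dose = energy per mass),
      = m²·s⁻².
  lm = cd·sr = cd (luminous flux; sr is dimensionless).
  So lm⁻¹ = cd⁻¹.
  Pa = N/m² (pressure = force per area),
      = kg·m⁻¹·s⁻².
  So Pa⁻² = kg⁻²·m²·s⁴.
  J = N·m (work = force × distance),
      = kg·m²·s⁻².
  Ω = V/A (resistance = voltage per current),
      = kg·m²·s⁻³·A⁻².
  So Ω⁻¹ = kg⁻¹·m⁻²·s³·A².
  N = kg·m/s² = kg·m·s⁻² (force = mass × acceleration).
  So N⁻¹ = kg⁻¹·m⁻¹·s².
  S = 1/Ω (conductance is reciprocal resistance),
      = kg⁻¹·m⁻²·s³·A².
  Combining: Sv·lm⁻¹·Pa⁻²·J·Ω⁻¹·N⁻¹·S·m⁻¹ = (m²·s⁻²) · cd⁻¹ · (kg⁻²·m²·s⁴) · (kg·m²·s⁻²) · (kg⁻¹·m⁻²·s³·A²) · (kg⁻¹·m⁻¹·s²) · (kg⁻¹·m⁻²·s³·A²) · m⁻¹ = kg⁻⁴·s⁸·A⁴·cd⁻¹.
Left is kg⁻⁴·s⁸·A⁴; right is kg⁻⁴·s⁸·A⁴·cd⁻¹ — different.

No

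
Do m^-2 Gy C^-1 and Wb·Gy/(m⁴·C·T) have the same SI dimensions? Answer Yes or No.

Yes

Left side:
  Gy = J/kg (absorbed dose = energy per mass),
      = m²·s⁻².
  C = A·s = s·A (charge = current × time).
  So C⁻¹ = s⁻¹·A⁻¹.
  Combining: m⁻²·Gy·C⁻¹ = m⁻² · (m²·s⁻²) · (s⁻¹·A⁻¹) = s⁻³·A⁻¹.
Right side:
  C = A·s = s·A (charge = current × time).
  So C⁻¹ = s⁻¹·A⁻¹.
  T = Wb/m² (flux density = flux per area),
      = kg·s⁻²·A⁻¹.
  So T⁻¹ = kg⁻¹·s²·A.
  Wb = V·s (flux: a volt is a weber per second),
      = kg·m²·s⁻²·A⁻¹.
  Gy = J/kg (absorbed dose = energy per mass),
      = m²·s⁻².
  Combining: m⁻⁴·C⁻¹·T⁻¹·Wb·Gy = m⁻⁴ · (s⁻¹·A⁻¹) · (kg⁻¹·s²·A) · (kg·m²·s⁻²·A⁻¹) · (m²·s⁻²) = s⁻³·A⁻¹.
Both reduce to s⁻³·A⁻¹.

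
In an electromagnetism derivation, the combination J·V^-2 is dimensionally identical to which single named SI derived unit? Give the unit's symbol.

F

J = kg·m²·s⁻².
V = kg·m²·s⁻³·A⁻¹.
So V⁻² = kg⁻²·m⁻⁴·s⁶·A².
Combining: J·V⁻² = (kg·m²·s⁻²) · (kg⁻²·m⁻⁴·s⁶·A²) = kg⁻¹·m⁻²·s⁴·A².
kg⁻¹·m⁻²·s⁴·A² is the base-SI form of the farad.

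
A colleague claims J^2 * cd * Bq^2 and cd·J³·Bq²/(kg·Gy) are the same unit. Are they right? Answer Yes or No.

Left side:
  J = N·m (work = force × distance),
      = kg·m²·s⁻².
  So J² = kg²·m⁴·s⁻⁴.
  Bq = 1/s = s⁻¹ (activity is decays per second).
  So Bq² = s⁻².
  Combining: J²·cd·Bq² = (kg²·m⁴·s⁻⁴) · cd · s⁻² = kg²·m⁴·s⁻⁶·cd.
Right side:
  J = N·m (work = force × distance),
      = kg·m²·s⁻².
  So J³ = kg³·m⁶·s⁻⁶.
  Bq = 1/s = s⁻¹ (activity is decays per second).
  So Bq² = s⁻².
  Gy = J/kg (absorbed dose = energy per mass),
      = m²·s⁻².
  So Gy⁻¹ = m⁻²·s².
  Combining: cd·kg⁻¹·J³·Bq²·Gy⁻¹ = cd · kg⁻¹ · (kg³·m⁶·s⁻⁶) · s⁻² · (m⁻²·s²) = kg²·m⁴·s⁻⁶·cd.
Both reduce to kg²·m⁴·s⁻⁶·cd.

Yes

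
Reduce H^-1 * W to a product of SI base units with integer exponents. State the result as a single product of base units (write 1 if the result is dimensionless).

H = Wb/A (inductance = flux per current),
    = kg·m²·s⁻²·A⁻².
So H⁻¹ = kg⁻¹·m⁻²·s²·A².
W = J/s (power = energy per time),
    = kg·m²·s⁻³.
Combining: H⁻¹·W = (kg⁻¹·m⁻²·s²·A²) · (kg·m²·s⁻³) = s⁻¹·A².

s⁻¹·A²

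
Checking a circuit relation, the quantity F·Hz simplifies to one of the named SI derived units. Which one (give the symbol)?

F = C/V (capacitance = charge per voltage),
    = A·s/(kg·m²·s⁻³·A⁻¹) (substituting C and V),
    = kg⁻¹·m⁻²·s⁴·A².
Hz = 1/s = s⁻¹ (frequency is cycles per second).
Combining: F·Hz = (kg⁻¹·m⁻²·s⁴·A²) · s⁻¹ = kg⁻¹·m⁻²·s³·A².
kg⁻¹·m⁻²·s³·A² is the base-SI form of the siemens.

S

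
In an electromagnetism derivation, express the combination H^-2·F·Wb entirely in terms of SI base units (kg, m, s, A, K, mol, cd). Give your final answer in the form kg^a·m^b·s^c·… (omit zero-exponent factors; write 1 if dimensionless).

kg⁻²·m⁻⁴·s⁶·A⁵

H = Wb/A (inductance = flux per current),
    = kg·m²·s⁻²·A⁻².
So H⁻² = kg⁻²·m⁻⁴·s⁴·A⁴.
F = C/V (capacitance = charge per voltage),
    = A·s/(kg·m²·s⁻³·A⁻¹) (substituting C and V),
    = kg⁻¹·m⁻²·s⁴·A².
Wb = V·s (flux: a volt is a weber per second),
    = kg·m²·s⁻²·A⁻¹.
Combining: H⁻²·F·Wb = (kg⁻²·m⁻⁴·s⁴·A⁴) · (kg⁻¹·m⁻²·s⁴·A²) · (kg·m²·s⁻²·A⁻¹) = kg⁻²·m⁻⁴·s⁶·A⁵.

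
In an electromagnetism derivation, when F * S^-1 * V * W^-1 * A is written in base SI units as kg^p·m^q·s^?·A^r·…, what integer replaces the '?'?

F = C/V (capacitance = charge per voltage),
    = A·s/(kg·m²·s⁻³·A⁻¹) (substituting C and V),
    = kg⁻¹·m⁻²·s⁴·A².
S = 1/Ω (conductance is reciprocal resistance),
    = kg⁻¹·m⁻²·s³·A².
So S⁻¹ = kg·m²·s⁻³·A⁻².
V = W/A (potential = power per current),
    = kg·m²·s⁻³·A⁻¹.
W = J/s (power = energy per time),
    = kg·m²·s⁻³.
So W⁻¹ = kg⁻¹·m⁻²·s³.
Combining: F·S⁻¹·V·W⁻¹·A = (kg⁻¹·m⁻²·s⁴·A²) · (kg·m²·s⁻³·A⁻²) · (kg·m²·s⁻³·A⁻¹) · (kg⁻¹·m⁻²·s³) · A = s.
The exponent of s is 1.

1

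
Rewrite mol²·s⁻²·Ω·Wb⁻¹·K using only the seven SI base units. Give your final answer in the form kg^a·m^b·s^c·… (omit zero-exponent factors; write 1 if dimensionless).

s⁻³·A⁻¹·K·mol²

Ω = V/A (resistance = voltage per current),
    = kg·m²·s⁻³·A⁻².
Wb = V·s (flux: a volt is a weber per second),
    = kg·m²·s⁻²·A⁻¹.
So Wb⁻¹ = kg⁻¹·m⁻²·s²·A.
Combining: mol²·s⁻²·Ω·Wb⁻¹·K = mol² · s⁻² · (kg·m²·s⁻³·A⁻²) · (kg⁻¹·m⁻²·s²·A) · K = s⁻³·A⁻¹·K·mol².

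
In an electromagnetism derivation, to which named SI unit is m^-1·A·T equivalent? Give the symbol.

Pa

T = kg·s⁻²·A⁻¹.
Combining: m⁻¹·A·T = m⁻¹ · A · (kg·s⁻²·A⁻¹) = kg·m⁻¹·s⁻².
kg·m⁻¹·s⁻² is the base-SI form of the pascal.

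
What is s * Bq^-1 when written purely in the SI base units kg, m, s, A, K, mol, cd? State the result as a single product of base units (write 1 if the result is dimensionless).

s²

Bq = s⁻¹.
So Bq⁻¹ = s.
Combining: s·Bq⁻¹ = s · s = s².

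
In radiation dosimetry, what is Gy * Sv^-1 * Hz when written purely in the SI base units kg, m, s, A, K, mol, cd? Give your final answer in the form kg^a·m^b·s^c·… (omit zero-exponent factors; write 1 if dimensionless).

s⁻¹

Gy = m²·s⁻².
Sv = m²·s⁻².
So Sv⁻¹ = m⁻²·s².
Hz = s⁻¹.
Combining: Gy·Sv⁻¹·Hz = (m²·s⁻²) · (m⁻²·s²) · s⁻¹ = s⁻¹.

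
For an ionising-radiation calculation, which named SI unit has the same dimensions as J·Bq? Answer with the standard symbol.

W

J = kg·m²·s⁻².
Bq = s⁻¹.
Combining: J·Bq = (kg·m²·s⁻²) · s⁻¹ = kg·m²·s⁻³.
kg·m²·s⁻³ is the base-SI form of the watt.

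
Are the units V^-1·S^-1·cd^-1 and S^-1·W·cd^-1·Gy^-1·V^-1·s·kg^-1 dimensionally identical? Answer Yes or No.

Yes

Left side:
  V = W/A (potential = power per current),
      = kg·m²·s⁻³·A⁻¹.
  So V⁻¹ = kg⁻¹·m⁻²·s³·A.
  S = 1/Ω (conductance is reciprocal resistance),
      = kg⁻¹·m⁻²·s³·A².
  So S⁻¹ = kg·m²·s⁻³·A⁻².
  Combining: V⁻¹·S⁻¹·cd⁻¹ = (kg⁻¹·m⁻²·s³·A) · (kg·m²·s⁻³·A⁻²) · cd⁻¹ = A⁻¹·cd⁻¹.
Right side:
  S = 1/Ω (conductance is reciprocal resistance),
      = kg⁻¹·m⁻²·s³·A².
  So S⁻¹ = kg·m²·s⁻³·A⁻².
  W = J/s (power = energy per time),
      = kg·m²·s⁻³.
  Gy = J/kg (absorbed dose = energy per mass),
      = m²·s⁻².
  So Gy⁻¹ = m⁻²·s².
  V = W/A (potential = power per current),
      = kg·m²·s⁻³·A⁻¹.
  So V⁻¹ = kg⁻¹·m⁻²·s³·A.
  Combining: S⁻¹·W·cd⁻¹·Gy⁻¹·V⁻¹·s·kg⁻¹ = (kg·m²·s⁻³·A⁻²) · (kg·m²·s⁻³) · cd⁻¹ · (m⁻²·s²) · (kg⁻¹·m⁻²·s³·A) · s · kg⁻¹ = A⁻¹·cd⁻¹.
Both reduce to A⁻¹·cd⁻¹.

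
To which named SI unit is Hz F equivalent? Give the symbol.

Hz = s⁻¹.
F = kg⁻¹·m⁻²·s⁴·A².
Combining: Hz·F = s⁻¹ · (kg⁻¹·m⁻²·s⁴·A²) = kg⁻¹·m⁻²·s³·A².
kg⁻¹·m⁻²·s³·A² is the base-SI form of the siemens.

S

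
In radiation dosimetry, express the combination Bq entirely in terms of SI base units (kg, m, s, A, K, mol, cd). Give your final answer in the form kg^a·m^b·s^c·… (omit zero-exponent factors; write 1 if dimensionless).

s⁻¹

Bq = 1/s = s⁻¹ (activity is decays per second).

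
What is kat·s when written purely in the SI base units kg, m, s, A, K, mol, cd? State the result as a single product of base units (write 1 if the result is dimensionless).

mol

kat = mol/s = s⁻¹·mol (catalytic activity).
Combining: kat·s = (s⁻¹·mol) · s = mol.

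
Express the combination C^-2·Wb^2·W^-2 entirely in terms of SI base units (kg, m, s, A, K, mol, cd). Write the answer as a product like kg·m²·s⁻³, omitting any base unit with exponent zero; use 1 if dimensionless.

C = A·s = s·A (charge = current × time).
So C⁻² = s⁻²·A⁻².
Wb = V·s (flux: a volt is a weber per second),
    = kg·m²·s⁻²·A⁻¹.
So Wb² = kg²·m⁴·s⁻⁴·A⁻².
W = J/s (power = energy per time),
    = kg·m²·s⁻³.
So W⁻² = kg⁻²·m⁻⁴·s⁶.
Combining: C⁻²·Wb²·W⁻² = (s⁻²·A⁻²) · (kg²·m⁴·s⁻⁴·A⁻²) · (kg⁻²·m⁻⁴·s⁶) = A⁻⁴.

A⁻⁴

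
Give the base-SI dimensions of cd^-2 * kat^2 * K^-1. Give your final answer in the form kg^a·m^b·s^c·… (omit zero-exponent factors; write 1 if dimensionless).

s⁻²·K⁻¹·mol²·cd⁻²

kat = mol/s = s⁻¹·mol (catalytic activity).
So kat² = s⁻²·mol².
Combining: cd⁻²·kat²·K⁻¹ = cd⁻² · (s⁻²·mol²) · K⁻¹ = s⁻²·K⁻¹·mol²·cd⁻².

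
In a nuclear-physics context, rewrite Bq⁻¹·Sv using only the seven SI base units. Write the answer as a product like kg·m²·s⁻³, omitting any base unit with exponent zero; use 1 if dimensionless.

Bq = 1/s = s⁻¹ (activity is decays per second).
So Bq⁻¹ = s.
Sv = J/kg (equivalent dose = energy per mass),
    = m²·s⁻².
Combining: Bq⁻¹·Sv = s · (m²·s⁻²) = m²·s⁻¹.

m²·s⁻¹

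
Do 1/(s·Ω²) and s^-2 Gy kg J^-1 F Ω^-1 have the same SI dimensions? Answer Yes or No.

Yes

Left side:
  Ω = V/A (resistance = voltage per current),
      = kg·m²·s⁻³·A⁻².
  So Ω⁻² = kg⁻²·m⁻⁴·s⁶·A⁴.
  Combining: s⁻¹·Ω⁻² = s⁻¹ · (kg⁻²·m⁻⁴·s⁶·A⁴) = kg⁻²·m⁻⁴·s⁵·A⁴.
Right side:
  Gy = J/kg (absorbed dose = energy per mass),
      = m²·s⁻².
  J = N·m (work = force × distance),
      = kg·m²·s⁻².
  So J⁻¹ = kg⁻¹·m⁻²·s².
  F = C/V (capacitance = charge per voltage),
      = A·s/(kg·m²·s⁻³·A⁻¹) (substituting C and V),
      = kg⁻¹·m⁻²·s⁴·A².
  Ω = V/A (resistance = voltage per current),
      = kg·m²·s⁻³·A⁻².
  So Ω⁻¹ = kg⁻¹·m⁻²·s³·A².
  Combining: s⁻²·Gy·kg·J⁻¹·F·Ω⁻¹ = s⁻² · (m²·s⁻²) · kg · (kg⁻¹·m⁻²·s²) · (kg⁻¹·m⁻²·s⁴·A²) · (kg⁻¹·m⁻²·s³·A²) = kg⁻²·m⁻⁴·s⁵·A⁴.
Both reduce to kg⁻²·m⁻⁴·s⁵·A⁴.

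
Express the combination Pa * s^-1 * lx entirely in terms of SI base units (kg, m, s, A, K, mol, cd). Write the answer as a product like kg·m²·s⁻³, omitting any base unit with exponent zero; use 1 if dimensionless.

Pa = N/m² (pressure = force per area),
    = kg·m⁻¹·s⁻².
lx = lm/m² (illuminance = luminous flux per area),
    = m⁻²·cd.
Combining: Pa·s⁻¹·lx = (kg·m⁻¹·s⁻²) · s⁻¹ · (m⁻²·cd) = kg·m⁻³·s⁻³·cd.

kg·m⁻³·s⁻³·cd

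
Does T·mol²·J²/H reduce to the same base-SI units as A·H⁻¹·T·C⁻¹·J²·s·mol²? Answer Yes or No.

Left side:
  T = kg·s⁻²·A⁻¹.
  J = kg·m²·s⁻².
  So J² = kg²·m⁴·s⁻⁴.
  H = kg·m²·s⁻²·A⁻².
  So H⁻¹ = kg⁻¹·m⁻²·s²·A².
  Combining: T·mol²·J²·H⁻¹ = (kg·s⁻²·A⁻¹) · mol² · (kg²·m⁴·s⁻⁴) · (kg⁻¹·m⁻²·s²·A²) = kg²·m²·s⁻⁴·A·mol².
Right side:
  H = Wb/A (inductance = flux per current),
      = kg·m²·s⁻²·A⁻².
  So H⁻¹ = kg⁻¹·m⁻²·s²·A².
  T = Wb/m² (flux density = flux per area),
      = kg·s⁻²·A⁻¹.
  C = A·s = s·A (charge = current × time).
  So C⁻¹ = s⁻¹·A⁻¹.
  J = N·m (work = force × distance),
      = kg·m²·s⁻².
  So J² = kg²·m⁴·s⁻⁴.
  Combining: A·H⁻¹·T·C⁻¹·J²·s·mol² = A · (kg⁻¹·m⁻²·s²·A²) · (kg·s⁻²·A⁻¹) · (s⁻¹·A⁻¹) · (kg²·m⁴·s⁻⁴) · s · mol² = kg²·m²·s⁻⁴·A·mol².
Both reduce to kg²·m²·s⁻⁴·A·mol².

Yes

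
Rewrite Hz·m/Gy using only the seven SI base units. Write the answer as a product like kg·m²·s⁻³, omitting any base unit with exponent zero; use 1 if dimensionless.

m⁻¹·s

Hz = s⁻¹.
Gy = m²·s⁻².
So Gy⁻¹ = m⁻²·s².
Combining: Hz·m·Gy⁻¹ = s⁻¹ · m · (m⁻²·s²) = m⁻¹·s.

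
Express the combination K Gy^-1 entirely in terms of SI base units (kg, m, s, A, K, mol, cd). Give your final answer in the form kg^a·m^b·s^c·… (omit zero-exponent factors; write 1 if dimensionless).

Gy = J/kg (absorbed dose = energy per mass),
    = m²·s⁻².
So Gy⁻¹ = m⁻²·s².
Combining: K·Gy⁻¹ = K · (m⁻²·s²) = m⁻²·s²·K.

m⁻²·s²·K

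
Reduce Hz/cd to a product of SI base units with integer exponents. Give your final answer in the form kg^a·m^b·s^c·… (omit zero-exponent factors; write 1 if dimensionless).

s⁻¹·cd⁻¹

Hz = 1/s = s⁻¹ (frequency is cycles per second).
Combining: cd⁻¹·Hz = cd⁻¹ · s⁻¹ = s⁻¹·cd⁻¹.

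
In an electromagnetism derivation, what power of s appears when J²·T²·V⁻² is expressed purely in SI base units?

J = kg·m²·s⁻².
So J² = kg²·m⁴·s⁻⁴.
T = kg·s⁻²·A⁻¹.
So T² = kg²·s⁻⁴·A⁻².
V = kg·m²·s⁻³·A⁻¹.
So V⁻² = kg⁻²·m⁻⁴·s⁶·A².
Combining: J²·T²·V⁻² = (kg²·m⁴·s⁻⁴) · (kg²·s⁻⁴·A⁻²) · (kg⁻²·m⁻⁴·s⁶·A²) = kg²·s⁻².
The exponent of s is -2.

-2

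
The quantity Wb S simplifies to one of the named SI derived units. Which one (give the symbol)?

C

Wb = kg·m²·s⁻²·A⁻¹.
S = kg⁻¹·m⁻²·s³·A².
Combining: Wb·S = (kg·m²·s⁻²·A⁻¹) · (kg⁻¹·m⁻²·s³·A²) = s·A.
s·A is the base-SI form of the coulomb.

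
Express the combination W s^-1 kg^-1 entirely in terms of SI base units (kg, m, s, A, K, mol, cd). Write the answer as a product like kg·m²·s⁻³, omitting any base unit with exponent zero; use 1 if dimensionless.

m²·s⁻⁴

W = J/s (power = energy per time),
    = kg·m²·s⁻³.
Combining: W·s⁻¹·kg⁻¹ = (kg·m²·s⁻³) · s⁻¹ · kg⁻¹ = m²·s⁻⁴.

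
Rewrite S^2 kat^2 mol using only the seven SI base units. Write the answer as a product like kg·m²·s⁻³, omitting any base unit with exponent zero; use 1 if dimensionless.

kg⁻²·m⁻⁴·s⁴·A⁴·mol³

S = 1/Ω (conductance is reciprocal resistance),
    = kg⁻¹·m⁻²·s³·A².
So S² = kg⁻²·m⁻⁴·s⁶·A⁴.
kat = mol/s = s⁻¹·mol (catalytic activity).
So kat² = s⁻²·mol².
Combining: S²·kat²·mol = (kg⁻²·m⁻⁴·s⁶·A⁴) · (s⁻²·mol²) · mol = kg⁻²·m⁻⁴·s⁴·A⁴·mol³.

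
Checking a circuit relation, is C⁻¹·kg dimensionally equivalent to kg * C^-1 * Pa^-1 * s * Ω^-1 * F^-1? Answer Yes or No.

No

Left side:
  C = A·s = s·A (charge = current × time).
  So C⁻¹ = s⁻¹·A⁻¹.
  Combining: C⁻¹·kg = (s⁻¹·A⁻¹) · kg = kg·s⁻¹·A⁻¹.
Right side:
  C = A·s = s·A (charge = current × time).
  So C⁻¹ = s⁻¹·A⁻¹.
  Pa = N/m² (pressure = force per area),
      = kg·m⁻¹·s⁻².
  So Pa⁻¹ = kg⁻¹·m·s².
  Ω = V/A (resistance = voltage per current),
      = kg·m²·s⁻³·A⁻².
  So Ω⁻¹ = kg⁻¹·m⁻²·s³·A².
  F = C/V (capacitance = charge per voltage),
      = A·s/(kg·m²·s⁻³·A⁻¹) (substituting C and V),
      = kg⁻¹·m⁻²·s⁴·A².
  So F⁻¹ = kg·m²·s⁻⁴·A⁻².
  Combining: kg·C⁻¹·Pa⁻¹·s·Ω⁻¹·F⁻¹ = kg · (s⁻¹·A⁻¹) · (kg⁻¹·m·s²) · s · (kg⁻¹·m⁻²·s³·A²) · (kg·m²·s⁻⁴·A⁻²) = m·s·A⁻¹.
Left is kg·s⁻¹·A⁻¹; right is m·s·A⁻¹ — different.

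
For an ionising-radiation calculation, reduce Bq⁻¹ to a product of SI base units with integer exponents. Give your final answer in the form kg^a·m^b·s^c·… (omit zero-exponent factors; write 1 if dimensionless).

s

Bq = s⁻¹.
So Bq⁻¹ = s.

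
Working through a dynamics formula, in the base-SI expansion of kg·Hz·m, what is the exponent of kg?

1

Hz = 1/s = s⁻¹ (frequency is cycles per second).
Combining: kg·Hz·m = kg · s⁻¹ · m = kg·m·s⁻¹.
The exponent of kg is 1.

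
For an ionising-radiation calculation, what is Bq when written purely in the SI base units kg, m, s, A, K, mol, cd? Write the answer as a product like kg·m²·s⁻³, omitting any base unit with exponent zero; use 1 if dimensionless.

s⁻¹

Bq = s⁻¹.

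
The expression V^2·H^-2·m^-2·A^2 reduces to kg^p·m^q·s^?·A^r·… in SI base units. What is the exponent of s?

V = W/A (potential = power per current),
    = kg·m²·s⁻³·A⁻¹.
So V² = kg²·m⁴·s⁻⁶·A⁻².
H = Wb/A (inductance = flux per current),
    = kg·m²·s⁻²·A⁻².
So H⁻² = kg⁻²·m⁻⁴·s⁴·A⁴.
Combining: V²·H⁻²·m⁻²·A² = (kg²·m⁴·s⁻⁶·A⁻²) · (kg⁻²·m⁻⁴·s⁴·A⁴) · m⁻² · A² = m⁻²·s⁻²·A⁴.
The exponent of s is -2.

-2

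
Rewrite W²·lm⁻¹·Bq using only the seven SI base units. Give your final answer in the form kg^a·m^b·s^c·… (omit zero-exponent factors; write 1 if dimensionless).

kg²·m⁴·s⁻⁷·cd⁻¹

W = J/s (power = energy per time),
    = kg·m²·s⁻³.
So W² = kg²·m⁴·s⁻⁶.
lm = cd·sr = cd (luminous flux; sr is dimensionless).
So lm⁻¹ = cd⁻¹.
Bq = 1/s = s⁻¹ (activity is decays per second).
Combining: W²·lm⁻¹·Bq = (kg²·m⁴·s⁻⁶) · cd⁻¹ · s⁻¹ = kg²·m⁴·s⁻⁷·cd⁻¹.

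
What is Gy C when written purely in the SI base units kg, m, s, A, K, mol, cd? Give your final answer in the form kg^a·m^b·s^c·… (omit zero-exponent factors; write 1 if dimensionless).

Gy = m²·s⁻².
C = s·A.
Combining: Gy·C = (m²·s⁻²) · (s·A) = m²·s⁻¹·A.

m²·s⁻¹·A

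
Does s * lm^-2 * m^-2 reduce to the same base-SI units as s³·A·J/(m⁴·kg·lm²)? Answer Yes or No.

Left side:
  lm = cd·sr = cd (luminous flux; sr is dimensionless).
  So lm⁻² = cd⁻².
  Combining: s·lm⁻²·m⁻² = s · cd⁻² · m⁻² = m⁻²·s·cd⁻².
Right side:
  lm = cd·sr = cd (luminous flux; sr is dimensionless).
  So lm⁻² = cd⁻².
  J = N·m (work = force × distance),
      = kg·m²·s⁻².
  Combining: m⁻⁴·s³·kg⁻¹·A·lm⁻²·J = m⁻⁴ · s³ · kg⁻¹ · A · cd⁻² · (kg·m²·s⁻²) = m⁻²·s·A·cd⁻².
Left is m⁻²·s·cd⁻²; right is m⁻²·s·A·cd⁻² — different.

No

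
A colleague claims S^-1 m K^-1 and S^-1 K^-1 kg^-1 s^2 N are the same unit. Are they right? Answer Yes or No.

Yes

Left side:
  S = 1/Ω (conductance is reciprocal resistance),
      = kg⁻¹·m⁻²·s³·A².
  So S⁻¹ = kg·m²·s⁻³·A⁻².
  Combining: S⁻¹·m·K⁻¹ = (kg·m²·s⁻³·A⁻²) · m · K⁻¹ = kg·m³·s⁻³·A⁻²·K⁻¹.
Right side:
  S = kg⁻¹·m⁻²·s³·A².
  So S⁻¹ = kg·m²·s⁻³·A⁻².
  N = kg·m·s⁻².
  Combining: S⁻¹·K⁻¹·kg⁻¹·s²·N = (kg·m²·s⁻³·A⁻²) · K⁻¹ · kg⁻¹ · s² · (kg·m·s⁻²) = kg·m³·s⁻³·A⁻²·K⁻¹.
Both reduce to kg·m³·s⁻³·A⁻²·K⁻¹.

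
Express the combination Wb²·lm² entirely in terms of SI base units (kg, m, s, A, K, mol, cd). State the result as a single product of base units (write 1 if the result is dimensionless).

Wb = V·s (flux: a volt is a weber per second),
    = kg·m²·s⁻²·A⁻¹.
So Wb² = kg²·m⁴·s⁻⁴·A⁻².
lm = cd·sr = cd (luminous flux; sr is dimensionless).
So lm² = cd².
Combining: Wb²·lm² = (kg²·m⁴·s⁻⁴·A⁻²) · cd² = kg²·m⁴·s⁻⁴·A⁻²·cd².

kg²·m⁴·s⁻⁴·A⁻²·cd²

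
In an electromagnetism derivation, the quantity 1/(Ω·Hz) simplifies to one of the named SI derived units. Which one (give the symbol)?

Ω = V/A (resistance = voltage per current),
    = kg·m²·s⁻³·A⁻².
So Ω⁻¹ = kg⁻¹·m⁻²·s³·A².
Hz = 1/s = s⁻¹ (frequency is cycles per second).
So Hz⁻¹ = s.
Combining: Ω⁻¹·Hz⁻¹ = (kg⁻¹·m⁻²·s³·A²) · s = kg⁻¹·m⁻²·s⁴·A².
kg⁻¹·m⁻²·s⁴·A² is the base-SI form of the farad.

F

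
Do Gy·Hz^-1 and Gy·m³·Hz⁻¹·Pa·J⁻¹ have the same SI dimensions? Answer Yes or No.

Yes

Left side:
  Gy = m²·s⁻².
  Hz = s⁻¹.
  So Hz⁻¹ = s.
  Combining: Gy·Hz⁻¹ = (m²·s⁻²) · s = m²·s⁻¹.
Right side:
  Gy = J/kg (absorbed dose = energy per mass),
      = m²·s⁻².
  Hz = 1/s = s⁻¹ (frequency is cycles per second).
  So Hz⁻¹ = s.
  Pa = N/m² (pressure = force per area),
      = kg·m⁻¹·s⁻².
  J = N·m (work = force × distance),
      = kg·m²·s⁻².
  So J⁻¹ = kg⁻¹·m⁻²·s².
  Combining: Gy·m³·Hz⁻¹·Pa·J⁻¹ = (m²·s⁻²) · m³ · s · (kg·m⁻¹·s⁻²) · (kg⁻¹·m⁻²·s²) = m²·s⁻¹.
Both reduce to m²·s⁻¹.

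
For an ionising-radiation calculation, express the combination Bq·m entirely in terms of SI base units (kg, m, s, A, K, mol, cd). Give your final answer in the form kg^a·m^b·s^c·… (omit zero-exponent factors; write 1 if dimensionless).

Bq = s⁻¹.
Combining: Bq·m = s⁻¹ · m = m·s⁻¹.

m·s⁻¹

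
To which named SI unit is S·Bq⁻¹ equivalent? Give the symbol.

F

S = 1/Ω (conductance is reciprocal resistance),
    = kg⁻¹·m⁻²·s³·A².
Bq = 1/s = s⁻¹ (activity is decays per second).
So Bq⁻¹ = s.
Combining: S·Bq⁻¹ = (kg⁻¹·m⁻²·s³·A²) · s = kg⁻¹·m⁻²·s⁴·A².
kg⁻¹·m⁻²·s⁴·A² is the base-SI form of the farad.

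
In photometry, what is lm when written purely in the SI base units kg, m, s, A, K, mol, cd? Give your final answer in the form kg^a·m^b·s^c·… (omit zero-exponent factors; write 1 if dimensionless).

cd

lm = cd·sr = cd (luminous flux; sr is dimensionless).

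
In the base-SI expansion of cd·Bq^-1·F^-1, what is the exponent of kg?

Bq = 1/s = s⁻¹ (activity is decays per second).
So Bq⁻¹ = s.
F = C/V (capacitance = charge per voltage),
    = A·s/(kg·m²·s⁻³·A⁻¹) (substituting C and V),
    = kg⁻¹·m⁻²·s⁴·A².
So F⁻¹ = kg·m²·s⁻⁴·A⁻².
Combining: cd·Bq⁻¹·F⁻¹ = cd · s · (kg·m²·s⁻⁴·A⁻²) = kg·m²·s⁻³·A⁻²·cd.
The exponent of kg is 1.

1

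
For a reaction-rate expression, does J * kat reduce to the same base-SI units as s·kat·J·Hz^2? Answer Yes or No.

No

Left side:
  J = N·m (work = force × distance),
      = kg·m²·s⁻².
  kat = mol/s = s⁻¹·mol (catalytic activity).
  Combining: J·kat = (kg·m²·s⁻²) · (s⁻¹·mol) = kg·m²·s⁻³·mol.
Right side:
  kat = s⁻¹·mol.
  J = kg·m²·s⁻².
  Hz = s⁻¹.
  So Hz² = s⁻².
  Combining: s·kat·J·Hz² = s · (s⁻¹·mol) · (kg·m²·s⁻²) · s⁻² = kg·m²·s⁻⁴·mol.
Left is kg·m²·s⁻³·mol; right is kg·m²·s⁻⁴·mol — different.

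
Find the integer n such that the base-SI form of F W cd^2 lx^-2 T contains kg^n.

1

F = C/V (capacitance = charge per voltage),
    = A·s/(kg·m²·s⁻³·A⁻¹) (substituting C and V),
    = kg⁻¹·m⁻²·s⁴·A².
W = J/s (power = energy per time),
    = kg·m²·s⁻³.
lx = lm/m² (illuminance = luminous flux per area),
    = m⁻²·cd.
So lx⁻² = m⁴·cd⁻².
T = Wb/m² (flux density = flux per area),
    = kg·s⁻²·A⁻¹.
Combining: F·W·cd²·lx⁻²·T = (kg⁻¹·m⁻²·s⁴·A²) · (kg·m²·s⁻³) · cd² · (m⁴·cd⁻²) · (kg·s⁻²·A⁻¹) = kg·m⁴·s⁻¹·A.
The exponent of kg is 1.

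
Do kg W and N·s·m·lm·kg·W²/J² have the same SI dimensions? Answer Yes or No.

No

Left side:
  W = kg·m²·s⁻³.
  Combining: kg·W = kg · (kg·m²·s⁻³) = kg²·m²·s⁻³.
Right side:
  N = kg·m/s² = kg·m·s⁻² (force = mass × acceleration).
  lm = cd·sr = cd (luminous flux; sr is dimensionless).
  J = N·m (work = force × distance),
      = kg·m²·s⁻².
  So J⁻² = kg⁻²·m⁻⁴·s⁴.
  W = J/s (power = energy per time),
      = kg·m²·s⁻³.
  So W² = kg²·m⁴·s⁻⁶.
  Combining: N·s·m·lm·J⁻²·kg·W² = (kg·m·s⁻²) · s · m · cd · (kg⁻²·m⁻⁴·s⁴) · kg · (kg²·m⁴·s⁻⁶) = kg²·m²·s⁻³·cd.
Left is kg²·m²·s⁻³; right is kg²·m²·s⁻³·cd — different.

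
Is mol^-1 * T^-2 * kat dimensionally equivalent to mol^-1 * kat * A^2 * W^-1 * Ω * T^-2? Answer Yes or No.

Yes

Left side:
  T = Wb/m² (flux density = flux per area),
      = kg·s⁻²·A⁻¹.
  So T⁻² = kg⁻²·s⁴·A².
  kat = mol/s = s⁻¹·mol (catalytic activity).
  Combining: mol⁻¹·T⁻²·kat = mol⁻¹ · (kg⁻²·s⁴·A²) · (s⁻¹·mol) = kg⁻²·s³·A².
Right side:
  kat = mol/s = s⁻¹·mol (catalytic activity).
  W = J/s (power = energy per time),
      = kg·m²·s⁻³.
  So W⁻¹ = kg⁻¹·m⁻²·s³.
  Ω = V/A (resistance = voltage per current),
      = kg·m²·s⁻³·A⁻².
  T = Wb/m² (flux density = flux per area),
      = kg·s⁻²·A⁻¹.
  So T⁻² = kg⁻²·s⁴·A².
  Combining: mol⁻¹·kat·A²·W⁻¹·Ω·T⁻² = mol⁻¹ · (s⁻¹·mol) · A² · (kg⁻¹·m⁻²·s³) · (kg·m²·s⁻³·A⁻²) · (kg⁻²·s⁴·A²) = kg⁻²·s³·A².
Both reduce to kg⁻²·s³·A².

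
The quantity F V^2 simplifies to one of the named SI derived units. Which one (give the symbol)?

F = kg⁻¹·m⁻²·s⁴·A².
V = kg·m²·s⁻³·A⁻¹.
So V² = kg²·m⁴·s⁻⁶·A⁻².
Combining: F·V² = (kg⁻¹·m⁻²·s⁴·A²) · (kg²·m⁴·s⁻⁶·A⁻²) = kg·m²·s⁻².
kg·m²·s⁻² is the base-SI form of the joule.

J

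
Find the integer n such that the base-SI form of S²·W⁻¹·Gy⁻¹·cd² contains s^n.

11

S = kg⁻¹·m⁻²·s³·A².
So S² = kg⁻²·m⁻⁴·s⁶·A⁴.
W = kg·m²·s⁻³.
So W⁻¹ = kg⁻¹·m⁻²·s³.
Gy = m²·s⁻².
So Gy⁻¹ = m⁻²·s².
Combining: S²·W⁻¹·Gy⁻¹·cd² = (kg⁻²·m⁻⁴·s⁶·A⁴) · (kg⁻¹·m⁻²·s³) · (m⁻²·s²) · cd² = kg⁻³·m⁻⁸·s¹¹·A⁴·cd².
The exponent of s is 11.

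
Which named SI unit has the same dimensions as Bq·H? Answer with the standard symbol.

Bq = 1/s = s⁻¹ (activity is decays per second).
H = Wb/A (inductance = flux per current),
    = kg·m²·s⁻²·A⁻².
Combining: Bq·H = s⁻¹ · (kg·m²·s⁻²·A⁻²) = kg·m²·s⁻³·A⁻².
kg·m²·s⁻³·A⁻² is the base-SI form of the ohm.

Ω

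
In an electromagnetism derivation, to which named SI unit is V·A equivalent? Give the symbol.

W

V = W/A (potential = power per current),
    = kg·m²·s⁻³·A⁻¹.
Combining: V·A = (kg·m²·s⁻³·A⁻¹) · A = kg·m²·s⁻³.
kg·m²·s⁻³ is the base-SI form of the watt.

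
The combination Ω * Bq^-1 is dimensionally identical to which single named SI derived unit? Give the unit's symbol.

H

Ω = kg·m²·s⁻³·A⁻².
Bq = s⁻¹.
So Bq⁻¹ = s.
Combining: Ω·Bq⁻¹ = (kg·m²·s⁻³·A⁻²) · s = kg·m²·s⁻²·A⁻².
kg·m²·s⁻²·A⁻² is the base-SI form of the henry.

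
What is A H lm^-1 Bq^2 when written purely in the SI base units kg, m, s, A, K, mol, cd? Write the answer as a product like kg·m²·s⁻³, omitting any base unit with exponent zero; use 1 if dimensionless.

kg·m²·s⁻⁴·A⁻¹·cd⁻¹

H = kg·m²·s⁻²·A⁻².
lm = cd.
So lm⁻¹ = cd⁻¹.
Bq = s⁻¹.
So Bq² = s⁻².
Combining: A·H·lm⁻¹·Bq² = A · (kg·m²·s⁻²·A⁻²) · cd⁻¹ · s⁻² = kg·m²·s⁻⁴·A⁻¹·cd⁻¹.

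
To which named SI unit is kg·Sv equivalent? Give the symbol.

Sv = J/kg (equivalent dose = energy per mass),
    = m²·s⁻².
Combining: kg·Sv = kg · (m²·s⁻²) = kg·m²·s⁻².
kg·m²·s⁻² is the base-SI form of the joule.

J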